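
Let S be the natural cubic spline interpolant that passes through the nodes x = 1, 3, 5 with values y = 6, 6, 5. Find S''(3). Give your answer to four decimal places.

-0.3750

Write m_i for S''(x_i). With h_i = 2, 2 and divided differences Δ_i = 0, -1/2, the continuity of S' gives the tridiagonal system
  2·m_0 + 8·m_1 + 2·m_2 = 6(Δ_1 - Δ_0) = -3
Natural end conditions: m_0 = m_2 = 0.
Solving the tridiagonal system: m_0 = 0, m_1 = -3/8, m_2 = 0.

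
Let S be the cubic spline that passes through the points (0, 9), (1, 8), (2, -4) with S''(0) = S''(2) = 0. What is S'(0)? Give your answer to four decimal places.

1.7500

Write M_i for S''(x_i). With h_i = 1, 1 and divided differences Δ_i = -1, -12, the continuity of S' gives the tridiagonal system
  1·M_0 + 4·M_1 + 1·M_2 = 6(Δ_1 - Δ_0) = -66
Natural end conditions: M_0 = M_2 = 0.
Forward elimination and back-substitution give M_0 = 0, M_1 = -33/2, M_2 = 0.
On [0, 1], S'(x) = b_0 + 2c_0·x + 3d_0·x² with b_0 = Δ_0 - h_0(2M_0 + M_1)/6 = 7/4, c_0 = M_0/2 = 0, d_0 = (M_1 - M_0)/(6h_0) = -11/4. So S'(0) = 7/4.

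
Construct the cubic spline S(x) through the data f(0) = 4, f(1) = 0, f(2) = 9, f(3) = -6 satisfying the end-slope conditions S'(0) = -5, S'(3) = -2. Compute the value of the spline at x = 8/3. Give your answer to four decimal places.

-2.2296

Put M_i = S'' at the i-th knot. Here h = (1, 1, 1) and Δ = (-4, 9, -15), so the interior equations h_(i-1)·M_(i-1) + 2(h_(i-1)+h_i)·M_i + h_i·M_(i+1) = 6(Δ_i − Δ_(i-1)) read
  1·M_0 + 4·M_1 + 1·M_2 = 6(Δ_1 - Δ_0) = 78
  1·M_1 + 4·M_2 + 1·M_3 = 6(Δ_2 - Δ_1) = -144
Clamped end conditions give two more equations: 2h_0·M_0 + h_0·M_1 = 6(Δ_0 - S'(0)) = 6 and h_2·M_2 + 2h_2·M_3 = 6(S'(3) - Δ_2) = 78.
Forward elimination and back-substitution give M_0 = -84/5, M_1 = 198/5, M_2 = -318/5, M_3 = 354/5.
On [2, 3], S(x) = 9 - 28/5·(x - 2) - 159/5·(x - 2)² + 112/5·(x - 2)³.
With (x - 2) = 2/3: S(8/3) = -301/135.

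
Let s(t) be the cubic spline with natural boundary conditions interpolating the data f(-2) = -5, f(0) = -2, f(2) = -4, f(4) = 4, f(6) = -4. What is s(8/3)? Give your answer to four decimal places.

-1.4392

Put m_i = s'' at the i-th knot. Here h = (2, 2, 2, 2) and Δ = (3/2, -1, 4, -4), so the interior equations h_(i-1)·m_(i-1) + 2(h_(i-1)+h_i)·m_i + h_i·m_(i+1) = 6(Δ_i − Δ_(i-1)) read
  2·m_0 + 8·m_1 + 2·m_2 = 6(Δ_1 - Δ_0) = -15
  2·m_1 + 8·m_2 + 2·m_3 = 6(Δ_2 - Δ_1) = 30
  2·m_2 + 8·m_3 + 2·m_4 = 6(Δ_3 - Δ_2) = -48
Natural end conditions: m_0 = m_4 = 0.
Solving: m_0 = 0, m_1 = -393/112, m_2 = 183/28, m_3 = -855/112, m_4 = 0.
On [2, 4], s(t) = -4 + 35/16·(t - 2) + 183/56·(t - 2)² - 529/448·(t - 2)³.
With (t - 2) = 2/3: s(8/3) = -272/189.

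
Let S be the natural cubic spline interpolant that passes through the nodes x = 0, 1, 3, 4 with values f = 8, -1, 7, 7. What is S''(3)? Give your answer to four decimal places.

-9.3750

Let m_i = S''(x_i). Step sizes h_i = 1, 2, 1; slopes of the chords Δ_i = (y_(i+1) - y_i)/h_i = -9, 4, 0.
  1·m_0 + 6·m_1 + 2·m_2 = 6(Δ_1 - Δ_0) = 78
  2·m_1 + 6·m_2 + 1·m_3 = 6(Δ_2 - Δ_1) = -24
Natural end conditions: m_0 = m_3 = 0.
Forward elimination and back-substitution give m_0 = 0, m_1 = 129/8, m_2 = -75/8, m_3 = 0.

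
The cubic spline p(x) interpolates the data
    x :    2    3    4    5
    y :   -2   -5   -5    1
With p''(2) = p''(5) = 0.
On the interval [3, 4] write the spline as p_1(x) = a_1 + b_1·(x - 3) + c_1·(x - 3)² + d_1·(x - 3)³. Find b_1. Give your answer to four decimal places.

Write σ_i for p''(x_i). With h_i = 1, 1, 1 and divided differences Δ_i = -3, 0, 6, the continuity of p' gives the tridiagonal system
  1·σ_0 + 4·σ_1 + 1·σ_2 = 6(Δ_1 - Δ_0) = 18
  1·σ_1 + 4·σ_2 + 1·σ_3 = 6(Δ_2 - Δ_1) = 36
Natural end conditions: σ_0 = σ_3 = 0.
Solving: σ_0 = 0, σ_1 = 12/5, σ_2 = 42/5, σ_3 = 0.
On [3, 4], with p_1(x) = a_1 + b_1·(x - 3) + c_1·(x - 3)² + d_1·(x - 3)³: c_1 = σ_1/2 = 6/5, d_1 = (σ_2 - σ_1)/(6h_1) = 1, b_1 = Δ_1 - h_1(2σ_1 + σ_2)/6 = -11/5.

-2.2000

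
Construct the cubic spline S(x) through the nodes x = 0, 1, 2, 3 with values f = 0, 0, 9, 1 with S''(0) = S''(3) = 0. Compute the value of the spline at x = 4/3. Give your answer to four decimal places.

Let M_i = S''(x_i). Step sizes h_i = 1, 1, 1; slopes of the chords Δ_i = (y_(i+1) - y_i)/h_i = 0, 9, -8.
  1·M_0 + 4·M_1 + 1·M_2 = 6(Δ_1 - Δ_0) = 54
  1·M_1 + 4·M_2 + 1·M_3 = 6(Δ_2 - Δ_1) = -102
Natural end conditions: M_0 = M_3 = 0.
Hence M_0 = 0, M_1 = 106/5, M_2 = -154/5, M_3 = 0.
On [1, 2], S(x) = 0 + 106/15·(x - 1) + 53/5·(x - 1)² - 26/3·(x - 1)³.
With (x - 1) = 1/3: S(4/3) = 1301/405.

3.2123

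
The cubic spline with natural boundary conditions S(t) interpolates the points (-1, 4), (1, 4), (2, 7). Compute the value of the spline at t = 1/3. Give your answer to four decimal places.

3.2593

Write σ_i for S''(x_i). With h_i = 2, 1 and divided differences Δ_i = 0, 3, the continuity of S' gives the tridiagonal system
  2·σ_0 + 6·σ_1 + 1·σ_2 = 6(Δ_1 - Δ_0) = 18
Natural end conditions: σ_0 = σ_2 = 0.
Solving: σ_0 = 0, σ_1 = 3, σ_2 = 0.
On [-1, 1], S(t) = 4 - 1·(t + 1) + 0·(t + 1)² + 1/4·(t + 1)³.
With (t + 1) = 4/3: S(1/3) = 88/27.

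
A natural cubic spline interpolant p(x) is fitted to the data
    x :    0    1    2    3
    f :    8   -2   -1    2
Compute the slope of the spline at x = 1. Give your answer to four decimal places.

-4.4000

Write m_i for p''(x_i). With h_i = 1, 1, 1 and divided differences Δ_i = -10, 1, 3, the continuity of p' gives the tridiagonal system
  1·m_0 + 4·m_1 + 1·m_2 = 6(Δ_1 - Δ_0) = 66
  1·m_1 + 4·m_2 + 1·m_3 = 6(Δ_2 - Δ_1) = 12
Natural end conditions: m_0 = m_3 = 0.
Hence m_0 = 0, m_1 = 84/5, m_2 = -6/5, m_3 = 0.
On [1, 2], p'(x) = b_1 + 2c_1·(x - 1) + 3d_1·(x - 1)² with b_1 = Δ_1 - h_1(2m_1 + m_2)/6 = -22/5, c_1 = m_1/2 = 42/5, d_1 = (m_2 - m_1)/(6h_1) = -3. So p'(1) = -22/5.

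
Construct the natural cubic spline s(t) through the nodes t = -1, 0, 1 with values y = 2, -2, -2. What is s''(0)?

6

Let m_i = s''(x_i). Step sizes h_i = 1, 1; slopes of the chords Δ_i = (y_(i+1) - y_i)/h_i = -4, 0.
  1·m_0 + 4·m_1 + 1·m_2 = 6(Δ_1 - Δ_0) = 24
Natural end conditions: m_0 = m_2 = 0.
Forward elimination and back-substitution give m_0 = 0, m_1 = 6, m_2 = 0.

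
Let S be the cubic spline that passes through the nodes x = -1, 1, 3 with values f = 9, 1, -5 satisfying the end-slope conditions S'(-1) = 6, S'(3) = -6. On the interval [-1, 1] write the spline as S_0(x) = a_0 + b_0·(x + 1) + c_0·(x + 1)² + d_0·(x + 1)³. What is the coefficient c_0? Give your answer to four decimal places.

Write M_i for S''(x_i). With h_i = 2, 2 and divided differences Δ_i = -4, -3, the continuity of S' gives the tridiagonal system
  2·M_0 + 8·M_1 + 2·M_2 = 6(Δ_1 - Δ_0) = 6
Clamped end conditions give two more equations: 2h_0·M_0 + h_0·M_1 = 6(Δ_0 - S'(-1)) = -60 and h_1·M_1 + 2h_1·M_2 = 6(S'(3) - Δ_1) = -18.
Solving the tridiagonal system: M_0 = -75/4, M_1 = 15/2, M_2 = -33/4.
On [-1, 1], with S_0(x) = a_0 + b_0·(x + 1) + c_0·(x + 1)² + d_0·(x + 1)³: c_0 = M_0/2 = -75/8, d_0 = (M_1 - M_0)/(6h_0) = 35/16, b_0 = Δ_0 - h_0(2M_0 + M_1)/6 = 6.

-9.3750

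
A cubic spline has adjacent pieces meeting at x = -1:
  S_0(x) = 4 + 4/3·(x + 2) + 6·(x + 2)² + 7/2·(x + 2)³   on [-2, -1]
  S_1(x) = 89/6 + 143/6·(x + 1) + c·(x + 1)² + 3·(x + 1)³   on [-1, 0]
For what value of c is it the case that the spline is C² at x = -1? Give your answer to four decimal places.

S_0''(x) = 12 + 21·(x + 2), so S_0''(-1) = 33. On the right, S_1''(-1) = 2c, so c = 33/2.

16.5000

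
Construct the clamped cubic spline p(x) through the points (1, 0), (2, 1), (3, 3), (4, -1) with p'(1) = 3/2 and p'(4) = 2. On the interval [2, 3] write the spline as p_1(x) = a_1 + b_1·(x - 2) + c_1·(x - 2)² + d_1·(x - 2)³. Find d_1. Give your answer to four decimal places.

-4.1000

Let M_i = p''(x_i). Step sizes h_i = 1, 1, 1; slopes of the chords Δ_i = (y_(i+1) - y_i)/h_i = 1, 2, -4.
  1·M_0 + 4·M_1 + 1·M_2 = 6(Δ_1 - Δ_0) = 6
  1·M_1 + 4·M_2 + 1·M_3 = 6(Δ_2 - Δ_1) = -36
Clamped end conditions give two more equations: 2h_0·M_0 + h_0·M_1 = 6(Δ_0 - p'(1)) = -3 and h_2·M_2 + 2h_2·M_3 = 6(p'(4) - Δ_2) = 36.
Hence M_0 = -76/15, M_1 = 107/15, M_2 = -262/15, M_3 = 401/15.
On [2, 3], with p_1(x) = a_1 + b_1·(x - 2) + c_1·(x - 2)² + d_1·(x - 2)³: c_1 = M_1/2 = 107/30, d_1 = (M_2 - M_1)/(6h_1) = -41/10, b_1 = Δ_1 - h_1(2M_1 + M_2)/6 = 38/15.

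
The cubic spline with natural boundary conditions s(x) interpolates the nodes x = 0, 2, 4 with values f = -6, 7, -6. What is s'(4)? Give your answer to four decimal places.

Let σ_i = s''(x_i). Step sizes h_i = 2, 2; slopes of the chords Δ_i = (y_(i+1) - y_i)/h_i = 13/2, -13/2.
  2·σ_0 + 8·σ_1 + 2·σ_2 = 6(Δ_1 - Δ_0) = -78
Natural end conditions: σ_0 = σ_2 = 0.
Solving the tridiagonal system: σ_0 = 0, σ_1 = -39/4, σ_2 = 0.
On [2, 4], s'(x) = b_1 + 2c_1·(x - 2) + 3d_1·(x - 2)² with b_1 = Δ_1 - h_1(2σ_1 + σ_2)/6 = 0, c_1 = σ_1/2 = -39/8, d_1 = (σ_2 - σ_1)/(6h_1) = 13/16. So s'(4) = -39/4.

-9.7500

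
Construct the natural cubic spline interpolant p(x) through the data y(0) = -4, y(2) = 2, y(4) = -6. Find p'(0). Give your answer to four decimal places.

4.7500

Let M_i = p''(x_i). Step sizes h_i = 2, 2; slopes of the chords Δ_i = (y_(i+1) - y_i)/h_i = 3, -4.
  2·M_0 + 8·M_1 + 2·M_2 = 6(Δ_1 - Δ_0) = -42
Natural end conditions: M_0 = M_2 = 0.
Solving the tridiagonal system: M_0 = 0, M_1 = -21/4, M_2 = 0.
On [0, 2], p'(x) = b_0 + 2c_0·x + 3d_0·x² with b_0 = Δ_0 - h_0(2M_0 + M_1)/6 = 19/4, c_0 = M_0/2 = 0, d_0 = (M_1 - M_0)/(6h_0) = -7/16. So p'(0) = 19/4.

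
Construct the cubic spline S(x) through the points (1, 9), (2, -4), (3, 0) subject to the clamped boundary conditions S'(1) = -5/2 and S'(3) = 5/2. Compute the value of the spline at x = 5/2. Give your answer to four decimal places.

-3.1563

Put M_i = S'' at the i-th knot. Here h = (1, 1) and Δ = (-13, 4), so the interior equations h_(i-1)·M_(i-1) + 2(h_(i-1)+h_i)·M_i + h_i·M_(i+1) = 6(Δ_i − Δ_(i-1)) read
  1·M_0 + 4·M_1 + 1·M_2 = 6(Δ_1 - Δ_0) = 102
Clamped end conditions give two more equations: 2h_0·M_0 + h_0·M_1 = 6(Δ_0 - S'(1)) = -63 and h_1·M_1 + 2h_1·M_2 = 6(S'(3) - Δ_1) = -9.
Forward elimination and back-substitution give M_0 = -109/2, M_1 = 46, M_2 = -55/2.
On [2, 3], S(x) = -4 - 27/4·(x - 2) + 23·(x - 2)² - 49/4·(x - 2)³.
With (x - 2) = 1/2: S(5/2) = -101/32.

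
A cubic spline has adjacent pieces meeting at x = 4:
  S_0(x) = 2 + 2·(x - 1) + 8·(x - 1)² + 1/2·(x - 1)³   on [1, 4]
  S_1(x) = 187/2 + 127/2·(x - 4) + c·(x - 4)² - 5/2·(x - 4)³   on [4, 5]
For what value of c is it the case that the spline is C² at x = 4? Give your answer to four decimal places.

12.5000

S_0''(x) = 16 + 3·(x - 1), so S_0''(4) = 25. On the right, S_1''(4) = 2c, so c = 25/2.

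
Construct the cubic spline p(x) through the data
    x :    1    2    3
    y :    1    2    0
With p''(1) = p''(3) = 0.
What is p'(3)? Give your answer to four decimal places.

Put M_i = p'' at the i-th knot. Here h = (1, 1) and Δ = (1, -2), so the interior equations h_(i-1)·M_(i-1) + 2(h_(i-1)+h_i)·M_i + h_i·M_(i+1) = 6(Δ_i − Δ_(i-1)) read
  1·M_0 + 4·M_1 + 1·M_2 = 6(Δ_1 - Δ_0) = -18
Natural end conditions: M_0 = M_2 = 0.
Solving: M_0 = 0, M_1 = -9/2, M_2 = 0.
On [2, 3], p'(x) = b_1 + 2c_1·(x - 2) + 3d_1·(x - 2)² with b_1 = Δ_1 - h_1(2M_1 + M_2)/6 = -1/2, c_1 = M_1/2 = -9/4, d_1 = (M_2 - M_1)/(6h_1) = 3/4. So p'(3) = -11/4.

-2.7500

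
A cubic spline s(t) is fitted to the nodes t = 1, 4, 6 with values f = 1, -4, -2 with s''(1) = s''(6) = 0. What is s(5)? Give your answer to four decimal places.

-3.4000

Write m_i for s''(x_i). With h_i = 3, 2 and divided differences Δ_i = -5/3, 1, the continuity of s' gives the tridiagonal system
  3·m_0 + 10·m_1 + 2·m_2 = 6(Δ_1 - Δ_0) = 16
Natural end conditions: m_0 = m_2 = 0.
Forward elimination and back-substitution give m_0 = 0, m_1 = 8/5, m_2 = 0.
On [4, 6], s(t) = -4 - 1/15·(t - 4) + 4/5·(t - 4)² - 2/15·(t - 4)³.
With (t - 4) = 1: s(5) = -17/5.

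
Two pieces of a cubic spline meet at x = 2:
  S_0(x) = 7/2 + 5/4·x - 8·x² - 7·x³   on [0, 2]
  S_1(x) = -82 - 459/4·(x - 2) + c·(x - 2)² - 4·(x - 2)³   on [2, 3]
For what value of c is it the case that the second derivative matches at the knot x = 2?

-50

S_0''(x) = -16 - 42·x, so S_0''(2) = -100. On the right, S_1''(2) = 2c, so c = -50.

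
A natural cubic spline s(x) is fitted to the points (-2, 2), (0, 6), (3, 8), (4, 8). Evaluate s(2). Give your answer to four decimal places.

7.7840

Let m_i = s''(x_i). Step sizes h_i = 2, 3, 1; slopes of the chords Δ_i = (y_(i+1) - y_i)/h_i = 2, 2/3, 0.
  2·m_0 + 10·m_1 + 3·m_2 = 6(Δ_1 - Δ_0) = -8
  3·m_1 + 8·m_2 + 1·m_3 = 6(Δ_2 - Δ_1) = -4
Natural end conditions: m_0 = m_3 = 0.
Forward elimination and back-substitution give m_0 = 0, m_1 = -52/71, m_2 = -16/71, m_3 = 0.
On [0, 3], s(x) = 6 + 322/213·x - 26/71·x² + 2/71·x³.
With x = 2: s(2) = 1658/213.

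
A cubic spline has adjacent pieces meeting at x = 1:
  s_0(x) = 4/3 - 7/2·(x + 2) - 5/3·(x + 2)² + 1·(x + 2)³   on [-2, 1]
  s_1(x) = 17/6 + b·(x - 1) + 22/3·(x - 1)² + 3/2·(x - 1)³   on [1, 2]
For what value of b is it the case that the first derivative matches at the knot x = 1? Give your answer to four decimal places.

13.5000

s_0'(x) = -7/2 - 10/3·(x + 2) + 3·(x + 2)², so s_0'(1) = 27/2. On the right, s_1'(1) = b, so b = 27/2.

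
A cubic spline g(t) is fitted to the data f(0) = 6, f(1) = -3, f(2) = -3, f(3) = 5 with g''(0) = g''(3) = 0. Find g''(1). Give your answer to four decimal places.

Let m_i = g''(x_i). Step sizes h_i = 1, 1, 1; slopes of the chords Δ_i = (y_(i+1) - y_i)/h_i = -9, 0, 8.
  1·m_0 + 4·m_1 + 1·m_2 = 6(Δ_1 - Δ_0) = 54
  1·m_1 + 4·m_2 + 1·m_3 = 6(Δ_2 - Δ_1) = 48
Natural end conditions: m_0 = m_3 = 0.
Solving: m_0 = 0, m_1 = 56/5, m_2 = 46/5, m_3 = 0.

11.2000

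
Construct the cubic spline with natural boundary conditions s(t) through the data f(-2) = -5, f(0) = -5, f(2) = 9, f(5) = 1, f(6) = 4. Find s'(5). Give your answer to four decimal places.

Put σ_i = s'' at the i-th knot. Here h = (2, 2, 3, 1) and Δ = (0, 7, -8/3, 3), so the interior equations h_(i-1)·σ_(i-1) + 2(h_(i-1)+h_i)·σ_i + h_i·σ_(i+1) = 6(Δ_i − Δ_(i-1)) read
  2·σ_0 + 8·σ_1 + 2·σ_2 = 6(Δ_1 - Δ_0) = 42
  2·σ_1 + 10·σ_2 + 3·σ_3 = 6(Δ_2 - Δ_1) = -58
  3·σ_2 + 8·σ_3 + 1·σ_4 = 6(Δ_3 - Δ_2) = 34
Natural end conditions: σ_0 = σ_4 = 0.
Solving the tridiagonal system: σ_0 = 0, σ_1 = 2057/268, σ_2 = -650/67, σ_3 = 1057/134, σ_4 = 0.
On [5, 6], s'(t) = b_3 + 2c_3·(t - 5) + 3d_3·(t - 5)² with b_3 = Δ_3 - h_3(2σ_3 + σ_4)/6 = 149/402, c_3 = σ_3/2 = 1057/268, d_3 = (σ_4 - σ_3)/(6h_3) = -1057/804. So s'(5) = 149/402.

0.3706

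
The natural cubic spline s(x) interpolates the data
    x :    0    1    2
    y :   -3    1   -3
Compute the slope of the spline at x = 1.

0

Let σ_i = s''(x_i). Step sizes h_i = 1, 1; slopes of the chords Δ_i = (y_(i+1) - y_i)/h_i = 4, -4.
  1·σ_0 + 4·σ_1 + 1·σ_2 = 6(Δ_1 - Δ_0) = -48
Natural end conditions: σ_0 = σ_2 = 0.
Forward elimination and back-substitution give σ_0 = 0, σ_1 = -12, σ_2 = 0.
On [1, 2], s'(x) = b_1 + 2c_1·(x - 1) + 3d_1·(x - 1)² with b_1 = Δ_1 - h_1(2σ_1 + σ_2)/6 = 0, c_1 = σ_1/2 = -6, d_1 = (σ_2 - σ_1)/(6h_1) = 2. So s'(1) = 0.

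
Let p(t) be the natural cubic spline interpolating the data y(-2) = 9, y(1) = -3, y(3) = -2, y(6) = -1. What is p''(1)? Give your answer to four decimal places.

2.8333

Write m_i for p''(x_i). With h_i = 3, 2, 3 and divided differences Δ_i = -4, 1/2, 1/3, the continuity of p' gives the tridiagonal system
  3·m_0 + 10·m_1 + 2·m_2 = 6(Δ_1 - Δ_0) = 27
  2·m_1 + 10·m_2 + 3·m_3 = 6(Δ_2 - Δ_1) = -1
Natural end conditions: m_0 = m_3 = 0.
Forward elimination and back-substitution give m_0 = 0, m_1 = 17/6, m_2 = -2/3, m_3 = 0.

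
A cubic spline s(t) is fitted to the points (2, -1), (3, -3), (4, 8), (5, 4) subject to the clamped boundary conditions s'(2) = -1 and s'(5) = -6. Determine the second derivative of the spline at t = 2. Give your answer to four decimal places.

With m_i denoting the second derivative at x_i, h_i = 1, 1, 1, and Δ_i = (y_(i+1) − y_i)/h_i = -2, 11, -4:
  1·m_0 + 4·m_1 + 1·m_2 = 6(Δ_1 - Δ_0) = 78
  1·m_1 + 4·m_2 + 1·m_3 = 6(Δ_2 - Δ_1) = -90
Clamped end conditions give two more equations: 2h_0·m_0 + h_0·m_1 = 6(Δ_0 - s'(2)) = -6 and h_2·m_2 + 2h_2·m_3 = 6(s'(5) - Δ_2) = -12.
Solving the tridiagonal system: m_0 = -58/3, m_1 = 98/3, m_2 = -100/3, m_3 = 32/3.

-19.3333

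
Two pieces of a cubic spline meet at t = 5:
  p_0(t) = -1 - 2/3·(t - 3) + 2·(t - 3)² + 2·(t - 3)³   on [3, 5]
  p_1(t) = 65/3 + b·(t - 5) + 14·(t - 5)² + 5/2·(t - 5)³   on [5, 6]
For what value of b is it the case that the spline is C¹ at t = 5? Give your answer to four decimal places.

31.3333

p_0'(t) = -2/3 + 4·(t - 3) + 6·(t - 3)², so p_0'(5) = 94/3. On the right, p_1'(5) = b, so b = 94/3.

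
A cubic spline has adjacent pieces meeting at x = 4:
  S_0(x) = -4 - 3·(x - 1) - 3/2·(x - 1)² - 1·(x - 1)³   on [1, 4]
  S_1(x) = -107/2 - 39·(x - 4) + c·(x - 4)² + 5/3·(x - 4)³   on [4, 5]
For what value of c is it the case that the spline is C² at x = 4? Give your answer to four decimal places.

-10.5000

S_0''(x) = -3 - 6·(x - 1), so S_0''(4) = -21. On the right, S_1''(4) = 2c, so c = -21/2.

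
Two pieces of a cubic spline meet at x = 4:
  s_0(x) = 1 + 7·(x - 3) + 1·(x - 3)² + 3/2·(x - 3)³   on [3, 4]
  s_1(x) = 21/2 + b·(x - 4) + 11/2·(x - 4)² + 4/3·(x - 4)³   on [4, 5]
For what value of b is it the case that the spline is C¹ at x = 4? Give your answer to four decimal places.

s_0'(x) = 7 + 2·(x - 3) + 9/2·(x - 3)², so s_0'(4) = 27/2. On the right, s_1'(4) = b, so b = 27/2.

13.5000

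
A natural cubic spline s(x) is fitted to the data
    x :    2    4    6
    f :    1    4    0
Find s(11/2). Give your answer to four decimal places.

With σ_i denoting the second derivative at x_i, h_i = 2, 2, and Δ_i = (y_(i+1) − y_i)/h_i = 3/2, -2:
  2·σ_0 + 8·σ_1 + 2·σ_2 = 6(Δ_1 - Δ_0) = -21
Natural end conditions: σ_0 = σ_2 = 0.
Forward elimination and back-substitution give σ_0 = 0, σ_1 = -21/8, σ_2 = 0.
On [4, 6], s(x) = 4 - 1/4·(x - 4) - 21/16·(x - 4)² + 7/32·(x - 4)³.
With (x - 4) = 3/2: s(11/2) = 361/256.

1.4102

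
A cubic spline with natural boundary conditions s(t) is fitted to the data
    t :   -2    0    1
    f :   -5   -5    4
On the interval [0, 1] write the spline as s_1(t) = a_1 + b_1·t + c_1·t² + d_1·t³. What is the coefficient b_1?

Let M_i = s''(x_i). Step sizes h_i = 2, 1; slopes of the chords Δ_i = (y_(i+1) - y_i)/h_i = 0, 9.
  2·M_0 + 6·M_1 + 1·M_2 = 6(Δ_1 - Δ_0) = 54
Natural end conditions: M_0 = M_2 = 0.
Forward elimination and back-substitution give M_0 = 0, M_1 = 9, M_2 = 0.
On [0, 1], with s_1(t) = a_1 + b_1·t + c_1·t² + d_1·t³: c_1 = M_1/2 = 9/2, d_1 = (M_2 - M_1)/(6h_1) = -3/2, b_1 = Δ_1 - h_1(2M_1 + M_2)/6 = 6.

6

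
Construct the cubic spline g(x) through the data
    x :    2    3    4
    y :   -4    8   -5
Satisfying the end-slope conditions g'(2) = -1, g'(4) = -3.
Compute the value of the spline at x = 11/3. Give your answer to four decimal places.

-1.1667

Let σ_i = g''(x_i). Step sizes h_i = 1, 1; slopes of the chords Δ_i = (y_(i+1) - y_i)/h_i = 12, -13.
  1·σ_0 + 4·σ_1 + 1·σ_2 = 6(Δ_1 - Δ_0) = -150
Clamped end conditions give two more equations: 2h_0·σ_0 + h_0·σ_1 = 6(Δ_0 - g'(2)) = 78 and h_1·σ_1 + 2h_1·σ_2 = 6(g'(4) - Δ_1) = 60.
Forward elimination and back-substitution give σ_0 = 151/2, σ_1 = -73, σ_2 = 133/2.
On [3, 4], g(x) = 8 + 1/4·(x - 3) - 73/2·(x - 3)² + 93/4·(x - 3)³.
With (x - 3) = 2/3: g(11/3) = -7/6.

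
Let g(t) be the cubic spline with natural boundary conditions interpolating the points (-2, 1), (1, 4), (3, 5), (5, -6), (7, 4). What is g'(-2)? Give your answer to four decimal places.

0.4296

With m_i denoting the second derivative at x_i, h_i = 3, 2, 2, 2, and Δ_i = (y_(i+1) − y_i)/h_i = 1, 1/2, -11/2, 5:
  3·m_0 + 10·m_1 + 2·m_2 = 6(Δ_1 - Δ_0) = -3
  2·m_1 + 8·m_2 + 2·m_3 = 6(Δ_2 - Δ_1) = -36
  2·m_2 + 8·m_3 + 2·m_4 = 6(Δ_3 - Δ_2) = 63
Natural end conditions: m_0 = m_4 = 0.
Solving: m_0 = 0, m_1 = 81/71, m_2 = -1023/142, m_3 = 687/71, m_4 = 0.
On [-2, 1], g'(t) = b_0 + 2c_0·(t + 2) + 3d_0·(t + 2)² with b_0 = Δ_0 - h_0(2m_0 + m_1)/6 = 61/142, c_0 = m_0/2 = 0, d_0 = (m_1 - m_0)/(6h_0) = 9/142. So g'(-2) = 61/142.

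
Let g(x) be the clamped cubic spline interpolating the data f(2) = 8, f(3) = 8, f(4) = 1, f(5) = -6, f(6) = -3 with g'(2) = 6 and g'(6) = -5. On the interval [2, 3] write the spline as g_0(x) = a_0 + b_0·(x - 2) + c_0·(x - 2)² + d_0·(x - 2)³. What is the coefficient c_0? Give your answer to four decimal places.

-7.6429

With σ_i denoting the second derivative at x_i, h_i = 1, 1, 1, 1, and Δ_i = (y_(i+1) − y_i)/h_i = 0, -7, -7, 3:
  1·σ_0 + 4·σ_1 + 1·σ_2 = 6(Δ_1 - Δ_0) = -42
  1·σ_1 + 4·σ_2 + 1·σ_3 = 6(Δ_2 - Δ_1) = 0
  1·σ_2 + 4·σ_3 + 1·σ_4 = 6(Δ_3 - Δ_2) = 60
Clamped end conditions give two more equations: 2h_0·σ_0 + h_0·σ_1 = 6(Δ_0 - g'(2)) = -36 and h_3·σ_3 + 2h_3·σ_4 = 6(g'(6) - Δ_3) = -48.
Forward elimination and back-substitution give σ_0 = -107/7, σ_1 = -38/7, σ_2 = -5, σ_3 = 178/7, σ_4 = -257/7.
On [2, 3], with g_0(x) = a_0 + b_0·(x - 2) + c_0·(x - 2)² + d_0·(x - 2)³: c_0 = σ_0/2 = -107/14, d_0 = (σ_1 - σ_0)/(6h_0) = 23/14, b_0 = Δ_0 - h_0(2σ_0 + σ_1)/6 = 6.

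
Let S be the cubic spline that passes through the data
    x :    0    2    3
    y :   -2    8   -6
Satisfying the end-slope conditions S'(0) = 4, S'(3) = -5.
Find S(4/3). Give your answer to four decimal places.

Write M_i for S''(x_i). With h_i = 2, 1 and divided differences Δ_i = 5, -14, the continuity of S' gives the tridiagonal system
  2·M_0 + 6·M_1 + 1·M_2 = 6(Δ_1 - Δ_0) = -114
Clamped end conditions give two more equations: 2h_0·M_0 + h_0·M_1 = 6(Δ_0 - S'(0)) = 6 and h_1·M_1 + 2h_1·M_2 = 6(S'(3) - Δ_1) = 54.
Forward elimination and back-substitution give M_0 = 35/2, M_1 = -32, M_2 = 43.
On [0, 2], S(x) = -2 + 4·x + 35/4·x² - 33/8·x³.
With x = 4/3: S(4/3) = 82/9.

9.1111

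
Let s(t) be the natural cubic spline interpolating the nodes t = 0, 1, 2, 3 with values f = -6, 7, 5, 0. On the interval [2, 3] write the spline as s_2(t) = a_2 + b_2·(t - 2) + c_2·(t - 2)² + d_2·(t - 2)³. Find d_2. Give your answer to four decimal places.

Let σ_i = s''(x_i). Step sizes h_i = 1, 1, 1; slopes of the chords Δ_i = (y_(i+1) - y_i)/h_i = 13, -2, -5.
  1·σ_0 + 4·σ_1 + 1·σ_2 = 6(Δ_1 - Δ_0) = -90
  1·σ_1 + 4·σ_2 + 1·σ_3 = 6(Δ_2 - Δ_1) = -18
Natural end conditions: σ_0 = σ_3 = 0.
Solving: σ_0 = 0, σ_1 = -114/5, σ_2 = 6/5, σ_3 = 0.
On [2, 3], with s_2(t) = a_2 + b_2·(t - 2) + c_2·(t - 2)² + d_2·(t - 2)³: c_2 = σ_2/2 = 3/5, d_2 = (σ_3 - σ_2)/(6h_2) = -1/5, b_2 = Δ_2 - h_2(2σ_2 + σ_3)/6 = -27/5.

-0.2000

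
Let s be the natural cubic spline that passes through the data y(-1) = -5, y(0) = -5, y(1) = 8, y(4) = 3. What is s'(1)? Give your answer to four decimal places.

12.2043

With M_i denoting the second derivative at x_i, h_i = 1, 1, 3, and Δ_i = (y_(i+1) − y_i)/h_i = 0, 13, -5/3:
  1·M_0 + 4·M_1 + 1·M_2 = 6(Δ_1 - Δ_0) = 78
  1·M_1 + 8·M_2 + 3·M_3 = 6(Δ_2 - Δ_1) = -88
Natural end conditions: M_0 = M_3 = 0.
Forward elimination and back-substitution give M_0 = 0, M_1 = 712/31, M_2 = -430/31, M_3 = 0.
On [1, 4], s'(x) = b_2 + 2c_2·(x - 1) + 3d_2·(x - 1)² with b_2 = Δ_2 - h_2(2M_2 + M_3)/6 = 1135/93, c_2 = M_2/2 = -215/31, d_2 = (M_3 - M_2)/(6h_2) = 215/279. So s'(1) = 1135/93.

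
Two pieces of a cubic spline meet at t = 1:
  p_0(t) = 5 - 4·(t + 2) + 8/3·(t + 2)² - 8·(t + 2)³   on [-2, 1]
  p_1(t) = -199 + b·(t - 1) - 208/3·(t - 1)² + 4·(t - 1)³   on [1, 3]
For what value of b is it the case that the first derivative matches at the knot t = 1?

-204

p_0'(t) = -4 + 16/3·(t + 2) - 24·(t + 2)², so p_0'(1) = -204. On the right, p_1'(1) = b, so b = -204.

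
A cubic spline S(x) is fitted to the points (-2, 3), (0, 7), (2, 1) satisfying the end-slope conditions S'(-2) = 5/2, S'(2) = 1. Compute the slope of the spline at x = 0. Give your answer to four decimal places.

-1.6250

With σ_i denoting the second derivative at x_i, h_i = 2, 2, and Δ_i = (y_(i+1) − y_i)/h_i = 2, -3:
  2·σ_0 + 8·σ_1 + 2·σ_2 = 6(Δ_1 - Δ_0) = -30
Clamped end conditions give two more equations: 2h_0·σ_0 + h_0·σ_1 = 6(Δ_0 - S'(-2)) = -3 and h_1·σ_1 + 2h_1·σ_2 = 6(S'(2) - Δ_1) = 24.
Solving: σ_0 = 21/8, σ_1 = -27/4, σ_2 = 75/8.
On [0, 2], S'(x) = b_1 + 2c_1·x + 3d_1·x² with b_1 = Δ_1 - h_1(2σ_1 + σ_2)/6 = -13/8, c_1 = σ_1/2 = -27/8, d_1 = (σ_2 - σ_1)/(6h_1) = 43/32. So S'(0) = -13/8.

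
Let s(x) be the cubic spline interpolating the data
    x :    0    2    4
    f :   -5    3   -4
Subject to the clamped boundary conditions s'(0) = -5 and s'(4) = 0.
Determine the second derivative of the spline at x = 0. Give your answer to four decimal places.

20.3750

Write σ_i for s''(x_i). With h_i = 2, 2 and divided differences Δ_i = 4, -7/2, the continuity of s' gives the tridiagonal system
  2·σ_0 + 8·σ_1 + 2·σ_2 = 6(Δ_1 - Δ_0) = -45
Clamped end conditions give two more equations: 2h_0·σ_0 + h_0·σ_1 = 6(Δ_0 - s'(0)) = 54 and h_1·σ_1 + 2h_1·σ_2 = 6(s'(4) - Δ_1) = 21.
Solving: σ_0 = 163/8, σ_1 = -55/4, σ_2 = 97/8.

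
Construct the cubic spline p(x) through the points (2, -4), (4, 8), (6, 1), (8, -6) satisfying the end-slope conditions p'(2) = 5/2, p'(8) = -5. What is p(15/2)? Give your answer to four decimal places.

Put M_i = p'' at the i-th knot. Here h = (2, 2, 2) and Δ = (6, -7/2, -7/2), so the interior equations h_(i-1)·M_(i-1) + 2(h_(i-1)+h_i)·M_i + h_i·M_(i+1) = 6(Δ_i − Δ_(i-1)) read
  2·M_0 + 8·M_1 + 2·M_2 = 6(Δ_1 - Δ_0) = -57
  2·M_1 + 8·M_2 + 2·M_3 = 6(Δ_2 - Δ_1) = 0
Clamped end conditions give two more equations: 2h_0·M_0 + h_0·M_1 = 6(Δ_0 - p'(2)) = 21 and h_2·M_2 + 2h_2·M_3 = 6(p'(8) - Δ_2) = -9.
Solving: M_0 = 53/5, M_1 = -107/10, M_2 = 37/10, M_3 = -41/10.
On [6, 8], p(x) = 1 - 23/5·(x - 6) + 37/20·(x - 6)² - 13/20·(x - 6)³.
With (x - 6) = 3/2: p(15/2) = -629/160.

-3.9313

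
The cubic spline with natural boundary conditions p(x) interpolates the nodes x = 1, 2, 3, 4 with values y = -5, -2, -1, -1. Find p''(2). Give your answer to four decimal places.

Let m_i = p''(x_i). Step sizes h_i = 1, 1, 1; slopes of the chords Δ_i = (y_(i+1) - y_i)/h_i = 3, 1, 0.
  1·m_0 + 4·m_1 + 1·m_2 = 6(Δ_1 - Δ_0) = -12
  1·m_1 + 4·m_2 + 1·m_3 = 6(Δ_2 - Δ_1) = -6
Natural end conditions: m_0 = m_3 = 0.
Forward elimination and back-substitution give m_0 = 0, m_1 = -14/5, m_2 = -4/5, m_3 = 0.

-2.8000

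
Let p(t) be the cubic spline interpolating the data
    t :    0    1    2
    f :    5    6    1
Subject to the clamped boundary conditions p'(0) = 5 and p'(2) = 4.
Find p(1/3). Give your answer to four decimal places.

Let M_i = p''(x_i). Step sizes h_i = 1, 1; slopes of the chords Δ_i = (y_(i+1) - y_i)/h_i = 1, -5.
  1·M_0 + 4·M_1 + 1·M_2 = 6(Δ_1 - Δ_0) = -36
Clamped end conditions give two more equations: 2h_0·M_0 + h_0·M_1 = 6(Δ_0 - p'(0)) = -24 and h_1·M_1 + 2h_1·M_2 = 6(p'(2) - Δ_1) = 54.
Solving: M_0 = -7/2, M_1 = -17, M_2 = 71/2.
On [0, 1], p(t) = 5 + 5·t - 7/4·t² - 9/4·t³.
With t = 1/3: p(1/3) = 115/18.

6.3889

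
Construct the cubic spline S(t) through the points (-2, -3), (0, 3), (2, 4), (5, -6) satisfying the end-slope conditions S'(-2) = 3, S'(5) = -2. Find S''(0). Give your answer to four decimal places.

-1.3243

Put M_i = S'' at the i-th knot. Here h = (2, 2, 3) and Δ = (3, 1/2, -10/3), so the interior equations h_(i-1)·M_(i-1) + 2(h_(i-1)+h_i)·M_i + h_i·M_(i+1) = 6(Δ_i − Δ_(i-1)) read
  2·M_0 + 8·M_1 + 2·M_2 = 6(Δ_1 - Δ_0) = -15
  2·M_1 + 10·M_2 + 3·M_3 = 6(Δ_2 - Δ_1) = -23
Clamped end conditions give two more equations: 2h_0·M_0 + h_0·M_1 = 6(Δ_0 - S'(-2)) = 0 and h_2·M_2 + 2h_2·M_3 = 6(S'(5) - Δ_2) = 8.
Solving the tridiagonal system: M_0 = 49/74, M_1 = -49/37, M_2 = -106/37, M_3 = 307/111.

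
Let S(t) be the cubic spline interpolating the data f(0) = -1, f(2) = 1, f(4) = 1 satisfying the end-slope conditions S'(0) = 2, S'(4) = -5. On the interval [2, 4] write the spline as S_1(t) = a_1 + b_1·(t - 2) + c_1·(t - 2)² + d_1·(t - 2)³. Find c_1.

Write σ_i for S''(x_i). With h_i = 2, 2 and divided differences Δ_i = 1, 0, the continuity of S' gives the tridiagonal system
  2·σ_0 + 8·σ_1 + 2·σ_2 = 6(Δ_1 - Δ_0) = -6
Clamped end conditions give two more equations: 2h_0·σ_0 + h_0·σ_1 = 6(Δ_0 - S'(0)) = -6 and h_1·σ_1 + 2h_1·σ_2 = 6(S'(4) - Δ_1) = -30.
Solving the tridiagonal system: σ_0 = -5/2, σ_1 = 2, σ_2 = -17/2.
On [2, 4], with S_1(t) = a_1 + b_1·(t - 2) + c_1·(t - 2)² + d_1·(t - 2)³: c_1 = σ_1/2 = 1, d_1 = (σ_2 - σ_1)/(6h_1) = -7/8, b_1 = Δ_1 - h_1(2σ_1 + σ_2)/6 = 3/2.

1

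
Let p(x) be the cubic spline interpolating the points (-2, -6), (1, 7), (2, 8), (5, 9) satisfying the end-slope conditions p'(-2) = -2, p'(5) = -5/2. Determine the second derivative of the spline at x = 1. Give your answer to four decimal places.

-6.2545

With m_i denoting the second derivative at x_i, h_i = 3, 1, 3, and Δ_i = (y_(i+1) − y_i)/h_i = 13/3, 1, 1/3:
  3·m_0 + 8·m_1 + 1·m_2 = 6(Δ_1 - Δ_0) = -20
  1·m_1 + 8·m_2 + 3·m_3 = 6(Δ_2 - Δ_1) = -4
Clamped end conditions give two more equations: 2h_0·m_0 + h_0·m_1 = 6(Δ_0 - p'(-2)) = 38 and h_2·m_2 + 2h_2·m_3 = 6(p'(5) - Δ_2) = -17.
Solving: m_0 = 1561/165, m_1 = -344/55, m_2 = 91/55, m_3 = -604/165.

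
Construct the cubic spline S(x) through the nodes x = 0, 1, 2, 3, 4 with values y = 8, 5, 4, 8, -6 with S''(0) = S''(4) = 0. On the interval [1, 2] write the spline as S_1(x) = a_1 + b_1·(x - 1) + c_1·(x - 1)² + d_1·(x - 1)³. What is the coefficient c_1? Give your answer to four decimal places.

Let σ_i = S''(x_i). Step sizes h_i = 1, 1, 1, 1; slopes of the chords Δ_i = (y_(i+1) - y_i)/h_i = -3, -1, 4, -14.
  1·σ_0 + 4·σ_1 + 1·σ_2 = 6(Δ_1 - Δ_0) = 12
  1·σ_1 + 4·σ_2 + 1·σ_3 = 6(Δ_2 - Δ_1) = 30
  1·σ_2 + 4·σ_3 + 1·σ_4 = 6(Δ_3 - Δ_2) = -108
Natural end conditions: σ_0 = σ_4 = 0.
Solving: σ_0 = 0, σ_1 = -6/7, σ_2 = 108/7, σ_3 = -216/7, σ_4 = 0.
On [1, 2], with S_1(x) = a_1 + b_1·(x - 1) + c_1·(x - 1)² + d_1·(x - 1)³: c_1 = σ_1/2 = -3/7, d_1 = (σ_2 - σ_1)/(6h_1) = 19/7, b_1 = Δ_1 - h_1(2σ_1 + σ_2)/6 = -23/7.

-0.4286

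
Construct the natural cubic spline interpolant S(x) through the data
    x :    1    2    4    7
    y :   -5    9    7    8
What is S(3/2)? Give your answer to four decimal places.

With σ_i denoting the second derivative at x_i, h_i = 1, 2, 3, and Δ_i = (y_(i+1) − y_i)/h_i = 14, -1, 1/3:
  1·σ_0 + 6·σ_1 + 2·σ_2 = 6(Δ_1 - Δ_0) = -90
  2·σ_1 + 10·σ_2 + 3·σ_3 = 6(Δ_2 - Δ_1) = 8
Natural end conditions: σ_0 = σ_3 = 0.
Solving: σ_0 = 0, σ_1 = -229/14, σ_2 = 57/14, σ_3 = 0.
On [1, 2], S(x) = -5 + 1405/84·(x - 1) + 0·(x - 1)² - 229/84·(x - 1)³.
With (x - 1) = 1/2: S(3/2) = 677/224.

3.0223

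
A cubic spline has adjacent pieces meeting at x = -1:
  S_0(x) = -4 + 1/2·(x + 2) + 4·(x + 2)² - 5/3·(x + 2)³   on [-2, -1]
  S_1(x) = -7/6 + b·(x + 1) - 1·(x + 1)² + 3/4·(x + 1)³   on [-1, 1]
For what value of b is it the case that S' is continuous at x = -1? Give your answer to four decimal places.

3.5000

S_0'(x) = 1/2 + 8·(x + 2) - 5·(x + 2)², so S_0'(-1) = 7/2. On the right, S_1'(-1) = b, so b = 7/2.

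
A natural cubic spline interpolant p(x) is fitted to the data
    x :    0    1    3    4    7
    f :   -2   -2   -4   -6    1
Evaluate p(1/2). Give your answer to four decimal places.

-1.9665

Let M_i = p''(x_i). Step sizes h_i = 1, 2, 1, 3; slopes of the chords Δ_i = (y_(i+1) - y_i)/h_i = 0, -1, -2, 7/3.
  1·M_0 + 6·M_1 + 2·M_2 = 6(Δ_1 - Δ_0) = -6
  2·M_1 + 6·M_2 + 1·M_3 = 6(Δ_2 - Δ_1) = -6
  1·M_2 + 8·M_3 + 3·M_4 = 6(Δ_3 - Δ_2) = 26
Natural end conditions: M_0 = M_4 = 0.
Solving the tridiagonal system: M_0 = 0, M_1 = -67/125, M_2 = -174/125, M_3 = 428/125, M_4 = 0.
On [0, 1], p(x) = -2 + 67/750·x + 0·x² - 67/750·x³.
With x = 1/2: p(1/2) = -3933/2000.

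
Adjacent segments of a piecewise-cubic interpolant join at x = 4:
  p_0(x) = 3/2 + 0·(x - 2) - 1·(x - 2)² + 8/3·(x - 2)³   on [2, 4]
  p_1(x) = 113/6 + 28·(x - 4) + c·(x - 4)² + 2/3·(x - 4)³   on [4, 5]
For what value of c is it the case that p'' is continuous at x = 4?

p_0''(x) = -2 + 16·(x - 2), so p_0''(4) = 30. On the right, p_1''(4) = 2c, so c = 15.

15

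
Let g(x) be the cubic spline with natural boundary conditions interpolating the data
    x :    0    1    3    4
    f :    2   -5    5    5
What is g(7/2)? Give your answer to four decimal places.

5.6328

Put M_i = g'' at the i-th knot. Here h = (1, 2, 1) and Δ = (-7, 5, 0), so the interior equations h_(i-1)·M_(i-1) + 2(h_(i-1)+h_i)·M_i + h_i·M_(i+1) = 6(Δ_i − Δ_(i-1)) read
  1·M_0 + 6·M_1 + 2·M_2 = 6(Δ_1 - Δ_0) = 72
  2·M_1 + 6·M_2 + 1·M_3 = 6(Δ_2 - Δ_1) = -30
Natural end conditions: M_0 = M_3 = 0.
Hence M_0 = 0, M_1 = 123/8, M_2 = -81/8, M_3 = 0.
On [3, 4], g(x) = 5 + 27/8·(x - 3) - 81/16·(x - 3)² + 27/16·(x - 3)³.
With (x - 3) = 1/2: g(7/2) = 721/128.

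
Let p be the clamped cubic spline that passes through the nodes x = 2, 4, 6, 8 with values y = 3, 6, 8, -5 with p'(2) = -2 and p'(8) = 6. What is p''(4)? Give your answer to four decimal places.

1.5667

Write σ_i for p''(x_i). With h_i = 2, 2, 2 and divided differences Δ_i = 3/2, 1, -13/2, the continuity of p' gives the tridiagonal system
  2·σ_0 + 8·σ_1 + 2·σ_2 = 6(Δ_1 - Δ_0) = -3
  2·σ_1 + 8·σ_2 + 2·σ_3 = 6(Δ_2 - Δ_1) = -45
Clamped end conditions give two more equations: 2h_0·σ_0 + h_0·σ_1 = 6(Δ_0 - p'(2)) = 21 and h_2·σ_2 + 2h_2·σ_3 = 6(p'(8) - Δ_2) = 75.
Solving: σ_0 = 67/15, σ_1 = 47/30, σ_2 = -367/30, σ_3 = 373/15.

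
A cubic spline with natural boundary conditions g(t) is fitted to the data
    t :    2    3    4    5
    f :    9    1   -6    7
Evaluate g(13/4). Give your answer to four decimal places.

-1.6344

Write σ_i for g''(x_i). With h_i = 1, 1, 1 and divided differences Δ_i = -8, -7, 13, the continuity of g' gives the tridiagonal system
  1·σ_0 + 4·σ_1 + 1·σ_2 = 6(Δ_1 - Δ_0) = 6
  1·σ_1 + 4·σ_2 + 1·σ_3 = 6(Δ_2 - Δ_1) = 120
Natural end conditions: σ_0 = σ_3 = 0.
Forward elimination and back-substitution give σ_0 = 0, σ_1 = -32/5, σ_2 = 158/5, σ_3 = 0.
On [3, 4], g(t) = 1 - 152/15·(t - 3) - 16/5·(t - 3)² + 19/3·(t - 3)³.
With (t - 3) = 1/4: g(13/4) = -523/320.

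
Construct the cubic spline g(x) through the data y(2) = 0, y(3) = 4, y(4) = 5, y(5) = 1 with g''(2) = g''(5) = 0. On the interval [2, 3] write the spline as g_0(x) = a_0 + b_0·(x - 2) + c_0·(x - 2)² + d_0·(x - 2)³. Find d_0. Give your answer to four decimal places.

-0.4667

Put M_i = g'' at the i-th knot. Here h = (1, 1, 1) and Δ = (4, 1, -4), so the interior equations h_(i-1)·M_(i-1) + 2(h_(i-1)+h_i)·M_i + h_i·M_(i+1) = 6(Δ_i − Δ_(i-1)) read
  1·M_0 + 4·M_1 + 1·M_2 = 6(Δ_1 - Δ_0) = -18
  1·M_1 + 4·M_2 + 1·M_3 = 6(Δ_2 - Δ_1) = -30
Natural end conditions: M_0 = M_3 = 0.
Hence M_0 = 0, M_1 = -14/5, M_2 = -34/5, M_3 = 0.
On [2, 3], with g_0(x) = a_0 + b_0·(x - 2) + c_0·(x - 2)² + d_0·(x - 2)³: c_0 = M_0/2 = 0, d_0 = (M_1 - M_0)/(6h_0) = -7/15, b_0 = Δ_0 - h_0(2M_0 + M_1)/6 = 67/15.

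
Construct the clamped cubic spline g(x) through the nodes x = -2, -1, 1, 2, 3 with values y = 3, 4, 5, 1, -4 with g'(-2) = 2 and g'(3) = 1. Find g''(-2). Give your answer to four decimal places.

-3.7344

With m_i denoting the second derivative at x_i, h_i = 1, 2, 1, 1, and Δ_i = (y_(i+1) − y_i)/h_i = 1, 1/2, -4, -5:
  1·m_0 + 6·m_1 + 2·m_2 = 6(Δ_1 - Δ_0) = -3
  2·m_1 + 6·m_2 + 1·m_3 = 6(Δ_2 - Δ_1) = -27
  1·m_2 + 4·m_3 + 1·m_4 = 6(Δ_3 - Δ_2) = -6
Clamped end conditions give two more equations: 2h_0·m_0 + h_0·m_1 = 6(Δ_0 - g'(-2)) = -6 and h_3·m_3 + 2h_3·m_4 = 6(g'(3) - Δ_3) = 36.
Hence m_0 = -239/64, m_1 = 47/32, m_2 = -517/128, m_3 = -365/64, m_4 = 2669/128.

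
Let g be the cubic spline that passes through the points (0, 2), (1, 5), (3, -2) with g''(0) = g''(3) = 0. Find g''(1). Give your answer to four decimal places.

-6.5000

With m_i denoting the second derivative at x_i, h_i = 1, 2, and Δ_i = (y_(i+1) − y_i)/h_i = 3, -7/2:
  1·m_0 + 6·m_1 + 2·m_2 = 6(Δ_1 - Δ_0) = -39
Natural end conditions: m_0 = m_2 = 0.
Solving: m_0 = 0, m_1 = -13/2, m_2 = 0.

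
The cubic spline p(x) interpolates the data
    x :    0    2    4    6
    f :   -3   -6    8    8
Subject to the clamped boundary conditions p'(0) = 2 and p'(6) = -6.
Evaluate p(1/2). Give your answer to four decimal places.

-3.1000

Put M_i = p'' at the i-th knot. Here h = (2, 2, 2) and Δ = (-3/2, 7, 0), so the interior equations h_(i-1)·M_(i-1) + 2(h_(i-1)+h_i)·M_i + h_i·M_(i+1) = 6(Δ_i − Δ_(i-1)) read
  2·M_0 + 8·M_1 + 2·M_2 = 6(Δ_1 - Δ_0) = 51
  2·M_1 + 8·M_2 + 2·M_3 = 6(Δ_2 - Δ_1) = -42
Clamped end conditions give two more equations: 2h_0·M_0 + h_0·M_1 = 6(Δ_0 - p'(0)) = -21 and h_2·M_2 + 2h_2·M_3 = 6(p'(6) - Δ_2) = -36.
Hence M_0 = -317/30, M_1 = 319/30, M_2 = -97/15, M_3 = -173/30.
On [0, 2], p(x) = -3 + 2·x - 317/60·x² + 53/30·x³.
With x = 1/2: p(1/2) = -31/10.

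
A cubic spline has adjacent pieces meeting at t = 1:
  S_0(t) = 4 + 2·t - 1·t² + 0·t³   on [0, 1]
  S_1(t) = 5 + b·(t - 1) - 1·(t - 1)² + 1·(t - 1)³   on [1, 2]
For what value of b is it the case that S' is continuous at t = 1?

S_0'(t) = 2 - 2·t + 0·t², so S_0'(1) = 0. On the right, S_1'(1) = b, so b = 0.

0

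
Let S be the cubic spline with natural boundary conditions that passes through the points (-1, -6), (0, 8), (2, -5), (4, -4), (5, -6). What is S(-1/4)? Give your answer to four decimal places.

Write m_i for S''(x_i). With h_i = 1, 2, 2, 1 and divided differences Δ_i = 14, -13/2, 1/2, -2, the continuity of S' gives the tridiagonal system
  1·m_0 + 6·m_1 + 2·m_2 = 6(Δ_1 - Δ_0) = -123
  2·m_1 + 8·m_2 + 2·m_3 = 6(Δ_2 - Δ_1) = 42
  2·m_2 + 6·m_3 + 1·m_4 = 6(Δ_3 - Δ_2) = -15
Natural end conditions: m_0 = m_4 = 0.
Solving: m_0 = 0, m_1 = -249/10, m_2 = 66/5, m_3 = -69/10, m_4 = 0.
On [-1, 0], S(t) = -6 + 363/20·(t + 1) + 0·(t + 1)² - 83/20·(t + 1)³.
With (t + 1) = 3/4: S(-1/4) = 7503/1280.

5.8617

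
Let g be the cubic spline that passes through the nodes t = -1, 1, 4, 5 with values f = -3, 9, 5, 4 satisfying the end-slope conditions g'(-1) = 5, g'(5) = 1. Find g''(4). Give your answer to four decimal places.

Write M_i for g''(x_i). With h_i = 2, 3, 1 and divided differences Δ_i = 6, -4/3, -1, the continuity of g' gives the tridiagonal system
  2·M_0 + 10·M_1 + 3·M_2 = 6(Δ_1 - Δ_0) = -44
  3·M_1 + 8·M_2 + 1·M_3 = 6(Δ_2 - Δ_1) = 2
Clamped end conditions give two more equations: 2h_0·M_0 + h_0·M_1 = 6(Δ_0 - g'(-1)) = 6 and h_2·M_2 + 2h_2·M_3 = 6(g'(5) - Δ_2) = 12.
Solving: M_0 = 172/39, M_1 = -227/39, M_2 = 70/39, M_3 = 199/39.

1.7949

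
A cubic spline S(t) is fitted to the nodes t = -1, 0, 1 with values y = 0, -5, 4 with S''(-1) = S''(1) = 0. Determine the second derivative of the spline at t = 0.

21

Let M_i = S''(x_i). Step sizes h_i = 1, 1; slopes of the chords Δ_i = (y_(i+1) - y_i)/h_i = -5, 9.
  1·M_0 + 4·M_1 + 1·M_2 = 6(Δ_1 - Δ_0) = 84
Natural end conditions: M_0 = M_2 = 0.
Solving: M_0 = 0, M_1 = 21, M_2 = 0.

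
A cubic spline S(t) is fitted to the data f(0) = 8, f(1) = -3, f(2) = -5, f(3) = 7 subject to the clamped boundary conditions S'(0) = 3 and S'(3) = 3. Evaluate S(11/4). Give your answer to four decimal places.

Let M_i = S''(x_i). Step sizes h_i = 1, 1, 1; slopes of the chords Δ_i = (y_(i+1) - y_i)/h_i = -11, -2, 12.
  1·M_0 + 4·M_1 + 1·M_2 = 6(Δ_1 - Δ_0) = 54
  1·M_1 + 4·M_2 + 1·M_3 = 6(Δ_2 - Δ_1) = 84
Clamped end conditions give two more equations: 2h_0·M_0 + h_0·M_1 = 6(Δ_0 - S'(0)) = -84 and h_2·M_2 + 2h_2·M_3 = 6(S'(3) - Δ_2) = -54.
Forward elimination and back-substitution give M_0 = -52, M_1 = 20, M_2 = 26, M_3 = -40.
On [2, 3], S(t) = -5 + 10·(t - 2) + 13·(t - 2)² - 11·(t - 2)³.
With (t - 2) = 3/4: S(11/4) = 331/64.

5.1719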